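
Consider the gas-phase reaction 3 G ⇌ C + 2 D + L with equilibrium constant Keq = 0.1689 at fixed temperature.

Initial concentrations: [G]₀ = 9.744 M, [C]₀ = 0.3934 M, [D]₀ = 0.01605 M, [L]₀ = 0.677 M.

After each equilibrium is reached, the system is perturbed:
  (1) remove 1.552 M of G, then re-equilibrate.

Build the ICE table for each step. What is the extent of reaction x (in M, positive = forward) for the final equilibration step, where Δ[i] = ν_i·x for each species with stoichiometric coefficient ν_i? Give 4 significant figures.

x = -0.2073 M

Q₀ = 7.4159e-08 vs Keq = 0.1689 ⇒ Q<K, forward
Step 1:
                    G           C           D           L
  init          9.744      0.3934     0.01605       0.677
  Δ            -4.181       1.394       2.787       1.394
  eq            5.563       1.787       2.803       2.071
  solve Keq expr → x = 1.394; check Q = 0.1689
Then remove 1.552 M of G.
Step 2:
                    G           C           D           L
  init          4.011       1.787       2.803       2.071
  Δ            0.6219     -0.2073     -0.4146     -0.2073
  eq            4.633        1.58       2.389       1.863
  solve Keq expr → x = -0.2073; check Q = 0.1689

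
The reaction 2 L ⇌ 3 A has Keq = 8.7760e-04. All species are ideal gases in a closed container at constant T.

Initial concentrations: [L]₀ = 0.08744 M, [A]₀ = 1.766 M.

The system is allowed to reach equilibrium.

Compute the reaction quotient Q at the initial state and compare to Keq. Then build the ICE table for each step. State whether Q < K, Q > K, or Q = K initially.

Q₀ = 720.4 vs Keq = 8.7760e-04 ⇒ Q>K, reverse
Step 1:
                    L           A
  Initial     0.08744       1.766
  Change        1.106      -1.658
  Equil         1.193      0.1077
  solve Keq expr → x = -0.5528; check Q = 8.7760e-04

Q₀ = 720.4; Q > K (proceeds reverse)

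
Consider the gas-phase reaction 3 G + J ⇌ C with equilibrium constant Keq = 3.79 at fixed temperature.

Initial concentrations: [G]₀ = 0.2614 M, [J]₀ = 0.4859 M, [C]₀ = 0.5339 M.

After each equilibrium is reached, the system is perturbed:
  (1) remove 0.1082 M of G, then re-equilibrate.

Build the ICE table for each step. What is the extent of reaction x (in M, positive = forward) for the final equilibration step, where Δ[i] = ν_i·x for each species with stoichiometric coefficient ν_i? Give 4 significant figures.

x = -0.02873 M

Q₀ = 61.52 vs Keq = 3.79 ⇒ Q>K, reverse
Step 1:
                   G          J          C
  init        0.2614     0.4859     0.5339
  Δ            0.315      0.105     -0.105
  eq          0.5764     0.5909     0.4289
  solve Keq expr → x = -0.105; check Q = 3.79
Then remove 0.1082 M of G.
Step 2:
                   G          J          C
  init        0.4682     0.5909     0.4289
  Δ          0.08619    0.02873   -0.02873
  eq          0.5544     0.6196     0.4002
  solve Keq expr → x = -0.02873; check Q = 3.79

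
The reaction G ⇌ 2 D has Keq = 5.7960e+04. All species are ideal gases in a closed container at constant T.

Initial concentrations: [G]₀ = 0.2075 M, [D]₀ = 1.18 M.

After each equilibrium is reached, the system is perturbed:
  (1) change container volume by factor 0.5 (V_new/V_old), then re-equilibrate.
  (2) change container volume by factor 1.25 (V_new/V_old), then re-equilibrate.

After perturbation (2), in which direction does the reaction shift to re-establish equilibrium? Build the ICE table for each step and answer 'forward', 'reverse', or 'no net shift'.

Direction: forward

Q₀ = 6.71 vs Keq = 5.7960e+04 ⇒ Q<K, forward
Step 1:
                  G         D
  I          0.2075      1.18
  C         -0.2075    0.4149
  E       4.3888e-05     1.595
  solve Keq expr → x = 0.2075; check Q = 5.7960e+04
Then change container volume by factor 0.5 (V_new/V_old).
Step 2:
                  G         D
  I       8.7776e-05      3.19
  C       8.7757e-05 -1.7551e-04
  E       1.7553e-04      3.19
  solve Keq expr → x = -8.7757e-05; check Q = 5.7960e+04
Then change container volume by factor 1.25 (V_new/V_old).
Step 3:
                  G         D
  I       1.4043e-04     2.552
  C       -2.8080e-05 5.6160e-05
  E       1.1235e-04     2.552
  solve Keq expr → x = 2.8080e-05; check Q = 5.7960e+04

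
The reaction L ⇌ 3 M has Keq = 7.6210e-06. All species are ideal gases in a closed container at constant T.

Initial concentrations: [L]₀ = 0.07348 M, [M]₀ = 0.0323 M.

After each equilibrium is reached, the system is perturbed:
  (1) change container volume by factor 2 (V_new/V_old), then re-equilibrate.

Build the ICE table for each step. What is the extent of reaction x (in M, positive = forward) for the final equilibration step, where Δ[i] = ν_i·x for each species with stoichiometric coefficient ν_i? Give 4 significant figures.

Q₀ = 4.5860e-04 vs Keq = 7.6210e-06 ⇒ Q>K, reverse
Step 1:
                    L           M
  Initial     0.07348      0.0323
  Change     0.007924    -0.02377
  Equil        0.0814    0.008529
  solve Keq expr → x = -0.007924; check Q = 7.6210e-06
Then change container volume by factor 2 (V_new/V_old).
Step 2:
                    L           M
  Initial      0.0407    0.004264
  Change  -8.1972e-04    0.002459
  Equil       0.03988    0.006724
  solve Keq expr → x = 8.1972e-04; check Q = 7.6210e-06

x = 8.1972e-04 M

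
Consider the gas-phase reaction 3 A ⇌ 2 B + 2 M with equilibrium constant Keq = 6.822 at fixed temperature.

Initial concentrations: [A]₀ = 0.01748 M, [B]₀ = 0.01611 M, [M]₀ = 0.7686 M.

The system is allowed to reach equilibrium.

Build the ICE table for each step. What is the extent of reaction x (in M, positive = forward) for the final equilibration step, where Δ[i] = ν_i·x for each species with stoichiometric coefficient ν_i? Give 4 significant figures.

x = -0.001959 M

Q₀ = 28.71 vs Keq = 6.822 ⇒ Q>K, reverse
Step 1:
                   A          B          M
  I          0.01748    0.01611     0.7686
  C         0.005877  -0.003918  -0.003918
  E          0.02336    0.01219     0.7647
  solve Keq expr → x = -0.001959; check Q = 6.822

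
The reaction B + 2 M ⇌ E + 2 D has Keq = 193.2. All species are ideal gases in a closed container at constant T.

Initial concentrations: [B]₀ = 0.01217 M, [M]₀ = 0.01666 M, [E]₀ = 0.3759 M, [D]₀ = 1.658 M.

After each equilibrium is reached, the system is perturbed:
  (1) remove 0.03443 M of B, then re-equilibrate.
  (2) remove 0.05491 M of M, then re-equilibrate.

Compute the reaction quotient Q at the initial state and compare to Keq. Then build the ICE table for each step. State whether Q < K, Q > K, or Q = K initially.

Q₀ = 3.0592e+05; Q > K (proceeds reverse)

Q₀ = 3.0592e+05 vs Keq = 193.2 ⇒ Q>K, reverse
Step 1:
                   B          M          E          D
  Initial    0.01217    0.01666     0.3759      1.658
  Change     0.08459     0.1692   -0.08459    -0.1692
  Equil      0.09676     0.1858     0.2913      1.489
  solve Keq expr → x = -0.08459; check Q = 193.2
Then remove 0.03443 M of B.
Step 2:
                   B          M          E          D
  Initial    0.06233     0.1858     0.2913      1.489
  Change     0.01062    0.02125   -0.01062   -0.02125
  Equil      0.07296     0.2071     0.2807      1.468
  solve Keq expr → x = -0.01062; check Q = 193.2
Then remove 0.05491 M of M.
Step 3:
                   B          M          E          D
  Initial    0.07296     0.1522     0.2807      1.468
  Change     0.01433    0.02865   -0.01433   -0.02865
  Equil      0.08728     0.1808     0.2664      1.439
  solve Keq expr → x = -0.01433; check Q = 193.2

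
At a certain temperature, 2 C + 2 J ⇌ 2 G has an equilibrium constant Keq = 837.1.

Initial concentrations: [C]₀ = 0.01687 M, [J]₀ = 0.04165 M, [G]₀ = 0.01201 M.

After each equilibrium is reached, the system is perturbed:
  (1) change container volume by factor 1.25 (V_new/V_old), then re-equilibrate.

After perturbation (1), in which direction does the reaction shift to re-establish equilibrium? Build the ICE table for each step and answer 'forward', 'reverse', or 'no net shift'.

Direction: reverse

Q₀ = 292.2 vs Keq = 837.1 ⇒ Q<K, forward
Step 1:
                  C         J         G
  I         0.01687   0.04165   0.01201
  C       -0.003199 -0.003199  0.003199
  E         0.01367   0.03845   0.01521
  solve Keq expr → x = 0.001599; check Q = 837.1
Then change container volume by factor 1.25 (V_new/V_old).
Step 2:
                  C         J         G
  I         0.01094   0.03076   0.01217
  C        0.001087  0.001087 -0.001087
  E         0.01202   0.03185   0.01108
  solve Keq expr → x = -5.4369e-04; check Q = 837.1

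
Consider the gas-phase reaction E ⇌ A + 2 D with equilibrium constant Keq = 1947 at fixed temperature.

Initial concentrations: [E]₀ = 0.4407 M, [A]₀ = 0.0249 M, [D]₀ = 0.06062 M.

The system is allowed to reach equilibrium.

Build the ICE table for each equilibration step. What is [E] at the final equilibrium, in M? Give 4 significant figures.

[E]_eq = 2.1192e-04 M

Q₀ = 2.0763e-04 vs Keq = 1947 ⇒ Q<K, forward
Step 1:
                   E          A          D
  Initial     0.4407     0.0249    0.06062
  Change     -0.4405     0.4405      0.881
  Equil   2.1192e-04     0.4654     0.9416
  solve Keq expr → x = 0.4405; check Q = 1947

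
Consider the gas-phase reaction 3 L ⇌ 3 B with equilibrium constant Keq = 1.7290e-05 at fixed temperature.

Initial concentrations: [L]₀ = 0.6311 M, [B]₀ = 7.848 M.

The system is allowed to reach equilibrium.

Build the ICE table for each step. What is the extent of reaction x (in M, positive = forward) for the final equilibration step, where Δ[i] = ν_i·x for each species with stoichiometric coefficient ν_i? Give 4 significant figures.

x = -2.545 M

Q₀ = 1923 vs Keq = 1.7290e-05 ⇒ Q>K, reverse
Step 1:
                  L         B
  I          0.6311     7.848
  C           7.634    -7.634
  E           8.265    0.2137
  solve Keq expr → x = -2.545; check Q = 1.7290e-05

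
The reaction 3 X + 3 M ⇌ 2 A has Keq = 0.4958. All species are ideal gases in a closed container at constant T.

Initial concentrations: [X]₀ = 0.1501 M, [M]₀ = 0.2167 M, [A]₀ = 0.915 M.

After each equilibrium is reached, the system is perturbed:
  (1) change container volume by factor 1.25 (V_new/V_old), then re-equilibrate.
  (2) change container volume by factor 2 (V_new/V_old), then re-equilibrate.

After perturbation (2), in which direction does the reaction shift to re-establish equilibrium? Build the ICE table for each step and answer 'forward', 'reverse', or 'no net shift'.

Q₀ = 2.4329e+04 vs Keq = 0.4958 ⇒ Q>K, reverse
Step 1:
                   X          M          A
  I           0.1501     0.2167      0.915
  C           0.6842     0.6842    -0.4561
  E           0.8343     0.9009     0.4589
  solve Keq expr → x = -0.2281; check Q = 0.4958
Then change container volume by factor 1.25 (V_new/V_old).
Step 2:
                   X          M          A
  I           0.6675     0.7207     0.3671
  C          0.07361    0.07361   -0.04907
  E           0.7411     0.7943      0.318
  solve Keq expr → x = -0.02454; check Q = 0.4958
Then change container volume by factor 2 (V_new/V_old).
Step 3:
                   X          M          A
  I           0.3705     0.3972      0.159
  C           0.1108     0.1108   -0.07387
  E           0.4813      0.508    0.08513
  solve Keq expr → x = -0.03694; check Q = 0.4958

Direction: reverse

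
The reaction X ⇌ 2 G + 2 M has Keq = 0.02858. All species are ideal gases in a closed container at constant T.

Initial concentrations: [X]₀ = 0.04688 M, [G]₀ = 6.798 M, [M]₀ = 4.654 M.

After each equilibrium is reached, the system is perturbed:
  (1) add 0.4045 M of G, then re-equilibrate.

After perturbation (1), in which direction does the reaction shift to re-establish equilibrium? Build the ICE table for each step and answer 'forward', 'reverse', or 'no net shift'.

Q₀ = 2.1351e+04 vs Keq = 0.02858 ⇒ Q>K, reverse
Step 1:
                    X           G           M
  I           0.04688       6.798       4.654
  C              2.27       -4.54       -4.54
  E             2.317       2.258       0.114
  solve Keq expr → x = -2.27; check Q = 0.02858
Then add 0.4045 M of G.
Step 2:
                    X           G           M
  I             2.317       2.662       0.114
  C          0.008268    -0.01654    -0.01654
  E             2.325       2.646     0.09743
  solve Keq expr → x = -0.008268; check Q = 0.02858

Direction: reverse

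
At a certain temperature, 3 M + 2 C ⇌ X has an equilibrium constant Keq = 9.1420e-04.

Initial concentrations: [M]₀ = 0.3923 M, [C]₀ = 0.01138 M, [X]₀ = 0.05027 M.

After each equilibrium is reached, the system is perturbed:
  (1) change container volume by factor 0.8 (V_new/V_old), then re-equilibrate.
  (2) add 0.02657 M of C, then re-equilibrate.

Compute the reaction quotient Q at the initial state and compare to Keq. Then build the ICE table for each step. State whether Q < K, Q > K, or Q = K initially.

Q₀ = 6429 vs Keq = 9.1420e-04 ⇒ Q>K, reverse
Step 1:
                  M         C         X
  I          0.3923   0.01138   0.05027
  C          0.1508    0.1005  -0.05027
  E          0.5431    0.1119 1.8343e-06
  solve Keq expr → x = -0.05027; check Q = 9.1420e-04
Then change container volume by factor 0.8 (V_new/V_old).
Step 2:
                  M         C         X
  I          0.6789    0.1399 2.2929e-06
  C       -9.9128e-06 -6.6085e-06 3.3043e-06
  E          0.6789    0.1399 5.5972e-06
  solve Keq expr → x = 3.3043e-06; check Q = 9.1420e-04
Then add 0.02657 M of C.
Step 3:
                  M         C         X
  I          0.6789    0.1665 5.5972e-06
  C       -6.9823e-06 -4.6549e-06 2.3274e-06
  E          0.6789    0.1665 7.9246e-06
  solve Keq expr → x = 2.3274e-06; check Q = 9.1420e-04

Q₀ = 6429; Q > K (proceeds reverse)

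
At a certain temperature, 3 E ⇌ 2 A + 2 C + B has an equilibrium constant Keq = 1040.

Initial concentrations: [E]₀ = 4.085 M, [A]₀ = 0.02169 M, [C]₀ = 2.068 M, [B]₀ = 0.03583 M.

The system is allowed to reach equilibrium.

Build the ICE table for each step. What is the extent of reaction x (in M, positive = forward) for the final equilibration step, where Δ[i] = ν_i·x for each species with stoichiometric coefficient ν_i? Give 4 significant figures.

x = 1.191 M

Q₀ = 1.0575e-06 vs Keq = 1040 ⇒ Q<K, forward
Step 1:
                   E          A          C          B
  Initial      4.085    0.02169      2.068    0.03583
  Change      -3.572      2.381      2.381      1.191
  Equil       0.5128      2.403      4.449      1.227
  solve Keq expr → x = 1.191; check Q = 1040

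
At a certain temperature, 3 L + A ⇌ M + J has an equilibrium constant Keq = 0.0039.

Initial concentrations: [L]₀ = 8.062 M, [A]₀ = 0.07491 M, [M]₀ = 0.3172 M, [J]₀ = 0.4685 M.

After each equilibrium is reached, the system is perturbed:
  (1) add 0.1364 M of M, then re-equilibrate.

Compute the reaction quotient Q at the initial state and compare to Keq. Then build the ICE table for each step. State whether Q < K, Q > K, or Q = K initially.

Q₀ = 0.003786; Q < K (proceeds forward)

Q₀ = 0.003786 vs Keq = 0.0039 ⇒ Q<K, forward
Step 1:
                    L           A           M           J
  init          8.062     0.07491      0.3172      0.4685
  Δ          -0.00448   -0.001493    0.001493    0.001493
  eq            8.058     0.07342      0.3187        0.47
  solve Keq expr → x = 0.001493; check Q = 0.0039
Then add 0.1364 M of M.
Step 2:
                    L           A           M           J
  init          8.058     0.07342      0.4551        0.47
  Δ           0.06086     0.02029    -0.02029    -0.02029
  eq            8.118      0.0937      0.4348      0.4497
  solve Keq expr → x = -0.02029; check Q = 0.0039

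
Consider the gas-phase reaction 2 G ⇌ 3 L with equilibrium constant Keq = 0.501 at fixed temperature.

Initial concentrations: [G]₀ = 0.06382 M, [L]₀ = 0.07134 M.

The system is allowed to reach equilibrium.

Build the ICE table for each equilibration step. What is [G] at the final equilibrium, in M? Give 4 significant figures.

[G]_eq = 0.0447 M

Q₀ = 0.08914 vs Keq = 0.501 ⇒ Q<K, forward
Step 1:
                  G         L
  Initial   0.06382   0.07134
  Change   -0.01912   0.02869
  Equil      0.0447       0.1
  solve Keq expr → x = 0.009562; check Q = 0.501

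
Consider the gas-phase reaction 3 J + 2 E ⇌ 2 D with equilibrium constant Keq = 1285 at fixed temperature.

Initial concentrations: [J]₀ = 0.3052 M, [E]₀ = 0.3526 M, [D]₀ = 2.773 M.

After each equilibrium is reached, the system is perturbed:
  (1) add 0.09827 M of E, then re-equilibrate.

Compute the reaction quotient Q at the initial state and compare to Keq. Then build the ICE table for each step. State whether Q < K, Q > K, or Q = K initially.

Q₀ = 2176; Q > K (proceeds reverse)

Q₀ = 2176 vs Keq = 1285 ⇒ Q>K, reverse
Step 1:
                  J         E         D
  init       0.3052    0.3526     2.773
  Δ         0.03937   0.02624  -0.02624
  eq         0.3446    0.3788     2.747
  solve Keq expr → x = -0.01312; check Q = 1285
Then add 0.09827 M of E.
Step 2:
                  J         E         D
  init       0.3446    0.4771     2.747
  Δ        -0.03673  -0.02449   0.02449
  eq         0.3078    0.4526     2.771
  solve Keq expr → x = 0.01224; check Q = 1285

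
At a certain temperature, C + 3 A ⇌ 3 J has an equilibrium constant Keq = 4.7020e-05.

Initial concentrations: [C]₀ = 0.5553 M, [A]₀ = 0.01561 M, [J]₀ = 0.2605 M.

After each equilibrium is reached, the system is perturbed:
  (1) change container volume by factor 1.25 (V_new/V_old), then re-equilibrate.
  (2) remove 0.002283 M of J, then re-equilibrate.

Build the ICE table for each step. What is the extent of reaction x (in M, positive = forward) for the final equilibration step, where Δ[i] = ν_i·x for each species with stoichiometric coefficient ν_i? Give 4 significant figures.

Q₀ = 8369 vs Keq = 4.7020e-05 ⇒ Q>K, reverse
Step 1:
                   C          A          J
  init        0.5553    0.01561     0.2605
  Δ          0.08406     0.2522    -0.2522
  eq          0.6394     0.2678   0.008326
  solve Keq expr → x = -0.08406; check Q = 4.7020e-05
Then change container volume by factor 1.25 (V_new/V_old).
Step 2:
                   C          A          J
  init        0.5115     0.2142   0.006661
  Δ       1.5449e-04 4.6348e-04 -4.6348e-04
  eq          0.5116     0.2147   0.006198
  solve Keq expr → x = -1.5449e-04; check Q = 4.7020e-05
Then remove 0.002283 M of J.
Step 3:
                   C          A          J
  init        0.5116     0.2147   0.003915
  Δ       -7.3869e-04  -0.002216   0.002216
  eq          0.5109     0.2125   0.006131
  solve Keq expr → x = 7.3869e-04; check Q = 4.7020e-05

x = 7.3869e-04 M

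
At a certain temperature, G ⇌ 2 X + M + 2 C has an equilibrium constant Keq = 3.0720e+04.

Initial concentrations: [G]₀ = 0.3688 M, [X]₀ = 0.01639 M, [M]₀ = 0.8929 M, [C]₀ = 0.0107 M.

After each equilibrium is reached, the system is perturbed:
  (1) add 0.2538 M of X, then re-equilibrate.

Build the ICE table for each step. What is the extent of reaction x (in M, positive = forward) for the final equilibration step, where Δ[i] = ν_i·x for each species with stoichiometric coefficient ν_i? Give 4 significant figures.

Q₀ = 7.4462e-08 vs Keq = 3.0720e+04 ⇒ Q<K, forward
Step 1:
                   G          X          M          C
  I           0.3688    0.01639     0.8929     0.0107
  C          -0.3688     0.7376     0.3688     0.7376
  E       1.3072e-05      0.754      1.262     0.7483
  solve Keq expr → x = 0.3688; check Q = 3.0720e+04
Then add 0.2538 M of X.
Step 2:
                   G          X          M          C
  I       1.3072e-05      1.008      1.262     0.7483
  C       1.0280e-05 -2.0559e-05 -1.0280e-05 -2.0559e-05
  E       2.3352e-05      1.008      1.262     0.7483
  solve Keq expr → x = -1.0280e-05; check Q = 3.0720e+04

x = -1.0280e-05 M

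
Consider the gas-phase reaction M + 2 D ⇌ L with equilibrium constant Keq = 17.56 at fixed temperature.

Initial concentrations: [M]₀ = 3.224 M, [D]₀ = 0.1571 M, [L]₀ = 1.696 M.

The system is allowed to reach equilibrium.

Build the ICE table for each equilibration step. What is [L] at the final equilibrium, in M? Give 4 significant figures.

Q₀ = 21.31 vs Keq = 17.56 ⇒ Q>K, reverse
Step 1:
                    M           D           L
  Initial       3.224      0.1571       1.696
  Change     0.007692     0.01538   -0.007692
  Equil         3.232      0.1725       1.688
  solve Keq expr → x = -0.007692; check Q = 17.56

[L]_eq = 1.688 M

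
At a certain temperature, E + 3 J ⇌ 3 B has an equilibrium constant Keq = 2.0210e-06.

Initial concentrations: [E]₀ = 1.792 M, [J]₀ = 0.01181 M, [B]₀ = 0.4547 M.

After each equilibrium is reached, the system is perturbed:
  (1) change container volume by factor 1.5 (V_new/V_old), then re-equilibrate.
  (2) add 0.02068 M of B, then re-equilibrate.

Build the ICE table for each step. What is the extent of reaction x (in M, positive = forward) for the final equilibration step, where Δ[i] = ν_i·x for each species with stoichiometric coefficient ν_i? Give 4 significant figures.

Q₀ = 3.1848e+04 vs Keq = 2.0210e-06 ⇒ Q>K, reverse
Step 1:
                    E           J           B
  init          1.792     0.01181      0.4547
  Δ            0.1492      0.4475     -0.4475
  eq            1.941      0.4593    0.007243
  solve Keq expr → x = -0.1492; check Q = 2.0210e-06
Then change container volume by factor 1.5 (V_new/V_old).
Step 2:
                    E           J           B
  init          1.294      0.3062    0.004829
  Δ        2.0065e-04  6.0196e-04 -6.0196e-04
  eq            1.294      0.3068    0.004227
  solve Keq expr → x = -2.0065e-04; check Q = 2.0210e-06
Then add 0.02068 M of B.
Step 3:
                    E           J           B
  init          1.294      0.3068     0.02491
  Δ          0.006797     0.02039    -0.02039
  eq            1.301      0.3272    0.004516
  solve Keq expr → x = -0.006797; check Q = 2.0210e-06

x = -0.006797 M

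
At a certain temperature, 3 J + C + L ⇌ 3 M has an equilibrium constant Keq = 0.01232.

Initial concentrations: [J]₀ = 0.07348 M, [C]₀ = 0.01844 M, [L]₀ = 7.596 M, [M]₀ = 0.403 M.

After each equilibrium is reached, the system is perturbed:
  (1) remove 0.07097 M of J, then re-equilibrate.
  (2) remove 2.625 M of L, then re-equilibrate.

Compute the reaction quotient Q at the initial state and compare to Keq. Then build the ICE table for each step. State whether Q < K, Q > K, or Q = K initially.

Q₀ = 1178 vs Keq = 0.01232 ⇒ Q>K, reverse
Step 1:
                   J          C          L          M
  Initial    0.07348    0.01844      7.596      0.403
  Change      0.3148     0.1049     0.1049    -0.3148
  Equil       0.3883     0.1234      7.701    0.08817
  solve Keq expr → x = -0.1049; check Q = 0.01232
Then remove 0.07097 M of J.
Step 2:
                   J          C          L          M
  Initial     0.3173     0.1234      7.701    0.08817
  Change     0.01245   0.004148   0.004148   -0.01245
  Equil       0.3298     0.1275      7.705    0.07572
  solve Keq expr → x = -0.004148; check Q = 0.01232
Then remove 2.625 M of L.
Step 3:
                   J          C          L          M
  Initial     0.3298     0.1275       5.08    0.07572
  Change    0.007793   0.002598   0.002598  -0.007793
  Equil       0.3376     0.1301      5.083    0.06793
  solve Keq expr → x = -0.002598; check Q = 0.01232

Q₀ = 1178; Q > K (proceeds reverse)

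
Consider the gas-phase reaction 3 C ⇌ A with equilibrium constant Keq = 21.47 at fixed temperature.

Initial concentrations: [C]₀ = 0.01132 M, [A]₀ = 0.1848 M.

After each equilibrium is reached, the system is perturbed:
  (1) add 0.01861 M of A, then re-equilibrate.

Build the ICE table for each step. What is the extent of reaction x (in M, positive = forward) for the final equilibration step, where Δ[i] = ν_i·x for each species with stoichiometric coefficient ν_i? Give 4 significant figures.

x = -0.002443 M

Q₀ = 1.2740e+05 vs Keq = 21.47 ⇒ Q>K, reverse
Step 1:
                   C          A
  I          0.01132     0.1848
  C           0.1701   -0.05669
  E           0.1814     0.1281
  solve Keq expr → x = -0.05669; check Q = 21.47
Then add 0.01861 M of A.
Step 2:
                   C          A
  I           0.1814     0.1467
  C         0.007329  -0.002443
  E           0.1887     0.1443
  solve Keq expr → x = -0.002443; check Q = 21.47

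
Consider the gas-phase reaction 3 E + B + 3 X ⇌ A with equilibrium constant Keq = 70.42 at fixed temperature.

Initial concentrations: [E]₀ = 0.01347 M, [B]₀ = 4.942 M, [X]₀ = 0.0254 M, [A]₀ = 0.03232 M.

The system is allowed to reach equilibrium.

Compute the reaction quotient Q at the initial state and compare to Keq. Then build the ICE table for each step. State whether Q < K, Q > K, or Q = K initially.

Q₀ = 1.6329e+08 vs Keq = 70.42 ⇒ Q>K, reverse
Step 1:
                  E         B         X         A
  Initial   0.01347     4.942    0.0254   0.03232
  Change    0.09466   0.03155   0.09466  -0.03155
  Equil      0.1081     4.974    0.1201 7.6634e-04
  solve Keq expr → x = -0.03155; check Q = 70.42

Q₀ = 1.6329e+08; Q > K (proceeds reverse)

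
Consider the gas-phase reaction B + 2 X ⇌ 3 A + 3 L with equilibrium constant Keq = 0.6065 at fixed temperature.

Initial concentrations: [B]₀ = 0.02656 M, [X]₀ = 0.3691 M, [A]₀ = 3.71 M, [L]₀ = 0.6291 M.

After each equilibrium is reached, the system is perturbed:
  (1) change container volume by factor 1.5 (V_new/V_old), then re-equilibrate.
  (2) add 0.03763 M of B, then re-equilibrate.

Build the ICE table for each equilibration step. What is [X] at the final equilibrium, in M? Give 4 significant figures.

Q₀ = 3514 vs Keq = 0.6065 ⇒ Q>K, reverse
Step 1:
                  B         X         A         L
  init      0.02656    0.3691      3.71    0.6291
  Δ          0.1691    0.3382   -0.5073   -0.5073
  eq         0.1957    0.7073     3.203    0.1218
  solve Keq expr → x = -0.1691; check Q = 0.6065
Then change container volume by factor 1.5 (V_new/V_old).
Step 2:
                  B         X         A         L
  init       0.1304    0.4715     2.135    0.0812
  Δ        -0.01064  -0.02128   0.03192   0.03192
  eq         0.1198    0.4503     2.167    0.1131
  solve Keq expr → x = 0.01064; check Q = 0.6065
Then add 0.03763 M of B.
Step 3:
                  B         X         A         L
  init       0.1574    0.4503     2.167    0.1131
  Δ       -0.002839 -0.005679  0.008518  0.008518
  eq         0.1546    0.4446     2.176    0.1216
  solve Keq expr → x = 0.002839; check Q = 0.6065

[X]_eq = 0.4446 M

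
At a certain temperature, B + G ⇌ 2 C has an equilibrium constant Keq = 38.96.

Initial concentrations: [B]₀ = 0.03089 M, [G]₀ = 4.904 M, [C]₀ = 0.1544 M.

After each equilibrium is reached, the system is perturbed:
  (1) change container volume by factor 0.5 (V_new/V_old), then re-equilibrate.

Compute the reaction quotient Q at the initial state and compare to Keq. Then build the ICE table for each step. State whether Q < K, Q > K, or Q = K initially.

Q₀ = 0.1574 vs Keq = 38.96 ⇒ Q<K, forward
Step 1:
                   B          G          C
  Initial    0.03089      4.904     0.1544
  Change    -0.03064   -0.03064    0.06129
  Equil   2.4503e-04      4.873     0.2157
  solve Keq expr → x = 0.03064; check Q = 38.96
Then change container volume by factor 0.5 (V_new/V_old).
Step 2:
                   B          G          C
  Initial 4.9005e-04      9.747     0.4314
  Change           0          0          0
  Equil   4.9005e-04      9.747     0.4314
  solve Keq expr → x = 0; check Q = 38.96

Q₀ = 0.1574; Q < K (proceeds forward)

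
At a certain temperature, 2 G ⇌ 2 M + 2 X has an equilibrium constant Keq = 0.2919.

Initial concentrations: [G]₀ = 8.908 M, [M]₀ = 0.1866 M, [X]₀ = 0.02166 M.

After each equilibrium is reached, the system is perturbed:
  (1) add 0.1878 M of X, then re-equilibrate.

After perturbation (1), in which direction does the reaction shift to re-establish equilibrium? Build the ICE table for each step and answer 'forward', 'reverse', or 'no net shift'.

Direction: reverse

Q₀ = 2.0586e-07 vs Keq = 0.2919 ⇒ Q<K, forward
Step 1:
                  G         M         X
  Initial     8.908    0.1866   0.02166
  Change      -1.85      1.85      1.85
  Equil       7.058     2.037     1.872
  solve Keq expr → x = 0.9252; check Q = 0.2919
Then add 0.1878 M of X.
Step 2:
                  G         M         X
  Initial     7.058     2.037      2.06
  Change    0.08402  -0.08402  -0.08402
  Equil       7.142     1.953     1.976
  solve Keq expr → x = -0.04201; check Q = 0.2919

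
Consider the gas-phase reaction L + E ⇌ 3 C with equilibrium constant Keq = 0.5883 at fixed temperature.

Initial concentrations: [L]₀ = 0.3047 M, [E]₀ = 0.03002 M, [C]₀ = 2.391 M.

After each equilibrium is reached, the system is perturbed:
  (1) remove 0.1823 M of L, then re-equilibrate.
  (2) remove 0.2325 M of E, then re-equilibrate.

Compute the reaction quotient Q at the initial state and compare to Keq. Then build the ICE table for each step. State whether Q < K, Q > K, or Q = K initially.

Q₀ = 1494 vs Keq = 0.5883 ⇒ Q>K, reverse
Step 1:
                  L         E         C
  init       0.3047   0.03002     2.391
  Δ          0.5714    0.5714    -1.714
  eq         0.8761    0.6014    0.6768
  solve Keq expr → x = -0.5714; check Q = 0.5883
Then remove 0.1823 M of L.
Step 2:
                  L         E         C
  init       0.6938    0.6014    0.6768
  Δ         0.01389   0.01389  -0.04167
  eq         0.7077    0.6153    0.6351
  solve Keq expr → x = -0.01389; check Q = 0.5883
Then remove 0.2325 M of E.
Step 3:
                  L         E         C
  init       0.7077    0.3828    0.6351
  Δ         0.02498   0.02498  -0.07494
  eq         0.7327    0.4078    0.5602
  solve Keq expr → x = -0.02498; check Q = 0.5883

Q₀ = 1494; Q > K (proceeds reverse)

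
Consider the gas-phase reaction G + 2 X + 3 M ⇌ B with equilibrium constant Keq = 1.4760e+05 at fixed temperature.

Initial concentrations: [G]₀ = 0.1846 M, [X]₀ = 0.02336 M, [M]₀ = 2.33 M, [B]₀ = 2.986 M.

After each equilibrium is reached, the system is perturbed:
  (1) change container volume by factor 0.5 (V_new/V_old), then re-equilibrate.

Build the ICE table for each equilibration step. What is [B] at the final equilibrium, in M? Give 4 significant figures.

[B]_eq = 5.995 M

Q₀ = 2343 vs Keq = 1.4760e+05 ⇒ Q<K, forward
Step 1:
                  G         X         M         B
  Initial    0.1846   0.02336      2.33     2.986
  Change   -0.01013  -0.02027   -0.0304   0.01013
  Equil      0.1745  0.003093       2.3     2.996
  solve Keq expr → x = 0.01013; check Q = 1.4760e+05
Then change container volume by factor 0.5 (V_new/V_old).
Step 2:
                  G         X         M         B
  Initial    0.3489  0.006186     4.599     5.992
  Change  -0.002543 -0.005086 -0.007629  0.002543
  Equil      0.3464  0.001101     4.592     5.995
  solve Keq expr → x = 0.002543; check Q = 1.4760e+05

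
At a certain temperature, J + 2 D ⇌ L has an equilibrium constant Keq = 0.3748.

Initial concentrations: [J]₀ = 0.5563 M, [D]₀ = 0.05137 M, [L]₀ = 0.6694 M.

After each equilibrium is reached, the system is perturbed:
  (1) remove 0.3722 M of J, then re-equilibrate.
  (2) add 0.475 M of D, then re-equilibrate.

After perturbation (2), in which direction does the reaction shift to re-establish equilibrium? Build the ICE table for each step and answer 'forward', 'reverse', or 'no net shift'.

Direction: forward

Q₀ = 456 vs Keq = 0.3748 ⇒ Q>K, reverse
Step 1:
                    J           D           L
  I            0.5563     0.05137      0.6694
  C            0.4038      0.8077     -0.4038
  E            0.9601       0.859      0.2656
  solve Keq expr → x = -0.4038; check Q = 0.3748
Then remove 0.3722 M of J.
Step 2:
                    J           D           L
  I            0.5879       0.859      0.2656
  C           0.04807     0.09614    -0.04807
  E             0.636      0.9552      0.2175
  solve Keq expr → x = -0.04807; check Q = 0.3748
Then add 0.475 M of D.
Step 3:
                    J           D           L
  I             0.636        1.43      0.2175
  C          -0.09476     -0.1895     0.09476
  E            0.5412       1.241      0.3123
  solve Keq expr → x = 0.09476; check Q = 0.3748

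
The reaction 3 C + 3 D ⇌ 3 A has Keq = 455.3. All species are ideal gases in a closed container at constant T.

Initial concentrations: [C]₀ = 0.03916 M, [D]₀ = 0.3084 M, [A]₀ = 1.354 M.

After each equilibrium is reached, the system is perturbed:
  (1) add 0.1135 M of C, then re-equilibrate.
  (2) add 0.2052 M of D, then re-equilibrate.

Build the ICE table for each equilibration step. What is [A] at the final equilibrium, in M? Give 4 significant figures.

Q₀ = 1.4092e+06 vs Keq = 455.3 ⇒ Q>K, reverse
Step 1:
                    C           D           A
  I           0.03916      0.3084       1.354
  C            0.2313      0.2313     -0.2313
  E            0.2704      0.5397       1.123
  solve Keq expr → x = -0.07709; check Q = 455.3
Then add 0.1135 M of C.
Step 2:
                    C           D           A
  I            0.3839      0.5397       1.123
  C          -0.06176    -0.06176     0.06176
  E            0.3222      0.4779       1.184
  solve Keq expr → x = 0.02059; check Q = 455.3
Then add 0.2052 M of D.
Step 3:
                    C           D           A
  I            0.3222      0.6831       1.184
  C          -0.06157    -0.06157     0.06157
  E            0.2606      0.6215       1.246
  solve Keq expr → x = 0.02052; check Q = 455.3

[A]_eq = 1.246 M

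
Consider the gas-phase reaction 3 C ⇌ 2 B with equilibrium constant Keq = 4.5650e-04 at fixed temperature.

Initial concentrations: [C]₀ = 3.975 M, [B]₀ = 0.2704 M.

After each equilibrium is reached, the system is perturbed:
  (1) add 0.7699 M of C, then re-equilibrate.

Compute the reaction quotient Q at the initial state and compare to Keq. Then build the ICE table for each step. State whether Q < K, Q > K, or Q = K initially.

Q₀ = 0.001164; Q > K (proceeds reverse)

Q₀ = 0.001164 vs Keq = 4.5650e-04 ⇒ Q>K, reverse
Step 1:
                  C         B
  I           3.975    0.2704
  C          0.1382  -0.09216
  E           4.113    0.1782
  solve Keq expr → x = -0.04608; check Q = 4.5650e-04
Then add 0.7699 M of C.
Step 2:
                  C         B
  I           4.883    0.1782
  C        -0.07096   0.04731
  E           4.812    0.2255
  solve Keq expr → x = 0.02365; check Q = 4.5650e-04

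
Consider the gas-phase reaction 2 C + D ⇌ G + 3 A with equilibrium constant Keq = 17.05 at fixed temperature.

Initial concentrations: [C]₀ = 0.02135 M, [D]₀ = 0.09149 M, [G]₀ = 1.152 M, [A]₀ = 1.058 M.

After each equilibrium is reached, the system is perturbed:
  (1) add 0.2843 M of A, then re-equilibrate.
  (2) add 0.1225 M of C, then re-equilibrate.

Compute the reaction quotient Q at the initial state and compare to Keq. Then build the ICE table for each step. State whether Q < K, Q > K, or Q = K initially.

Q₀ = 3.2714e+04 vs Keq = 17.05 ⇒ Q>K, reverse
Step 1:
                  C         D         G         A
  I         0.02135   0.09149     1.152     1.058
  C          0.2611    0.1306   -0.1306   -0.3917
  E          0.2825    0.2221     1.021    0.6663
  solve Keq expr → x = -0.1306; check Q = 17.05
Then add 0.2843 M of A.
Step 2:
                  C         D         G         A
  I          0.2825    0.2221     1.021    0.9506
  C         0.07678   0.03839  -0.03839   -0.1152
  E          0.3593    0.2604     0.983    0.8354
  solve Keq expr → x = -0.03839; check Q = 17.05
Then add 0.1225 M of C.
Step 3:
                  C         D         G         A
  I          0.4818    0.2604     0.983    0.8354
  C        -0.04866  -0.02433   0.02433   0.07299
  E          0.4331    0.2361     1.007    0.9084
  solve Keq expr → x = 0.02433; check Q = 17.05

Q₀ = 3.2714e+04; Q > K (proceeds reverse)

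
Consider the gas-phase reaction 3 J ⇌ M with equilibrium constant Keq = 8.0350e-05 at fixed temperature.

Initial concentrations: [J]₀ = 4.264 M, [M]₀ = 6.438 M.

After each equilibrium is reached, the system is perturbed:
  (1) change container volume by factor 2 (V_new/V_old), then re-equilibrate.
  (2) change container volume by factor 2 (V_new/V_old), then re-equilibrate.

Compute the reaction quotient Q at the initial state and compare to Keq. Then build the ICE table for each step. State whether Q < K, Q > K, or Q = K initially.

Q₀ = 0.08304 vs Keq = 8.0350e-05 ⇒ Q>K, reverse
Step 1:
                  J         M
  init        4.264     6.438
  Δ              17    -5.666
  eq          21.26    0.7722
  solve Keq expr → x = -5.666; check Q = 8.0350e-05
Then change container volume by factor 2 (V_new/V_old).
Step 2:
                  J         M
  init        10.63    0.3861
  Δ          0.7985   -0.2662
  eq          11.43      0.12
  solve Keq expr → x = -0.2662; check Q = 8.0350e-05
Then change container volume by factor 2 (V_new/V_old).
Step 3:
                  J         M
  init        5.715   0.05998
  Δ          0.1318  -0.04392
  eq          5.846   0.01606
  solve Keq expr → x = -0.04392; check Q = 8.0350e-05

Q₀ = 0.08304; Q > K (proceeds reverse)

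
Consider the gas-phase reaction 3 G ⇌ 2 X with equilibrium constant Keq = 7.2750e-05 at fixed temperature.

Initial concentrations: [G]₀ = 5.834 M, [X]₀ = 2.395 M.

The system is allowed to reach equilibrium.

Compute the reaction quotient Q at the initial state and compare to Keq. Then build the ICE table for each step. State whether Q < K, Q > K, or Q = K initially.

Q₀ = 0.02889 vs Keq = 7.2750e-05 ⇒ Q>K, reverse
Step 1:
                   G          X
  Initial      5.834      2.395
  Change       3.243     -2.162
  Equil        9.077     0.2332
  solve Keq expr → x = -1.081; check Q = 7.2750e-05

Q₀ = 0.02889; Q > K (proceeds reverse)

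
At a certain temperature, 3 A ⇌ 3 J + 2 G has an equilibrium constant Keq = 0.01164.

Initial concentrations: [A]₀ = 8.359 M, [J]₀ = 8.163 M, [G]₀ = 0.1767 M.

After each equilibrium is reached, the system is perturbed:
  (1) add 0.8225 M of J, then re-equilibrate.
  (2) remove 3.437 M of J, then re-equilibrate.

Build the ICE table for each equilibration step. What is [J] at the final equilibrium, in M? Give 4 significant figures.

Q₀ = 0.02908 vs Keq = 0.01164 ⇒ Q>K, reverse
Step 1:
                  A         J         G
  Initial     8.359     8.163    0.1767
  Change    0.09167  -0.09167  -0.06112
  Equil       8.451     8.071    0.1156
  solve Keq expr → x = -0.03056; check Q = 0.01164
Then add 0.8225 M of J.
Step 2:
                  A         J         G
  Initial     8.451     8.894    0.1156
  Change    0.02232  -0.02232  -0.01488
  Equil       8.473     8.872    0.1007
  solve Keq expr → x = -0.007441; check Q = 0.01164
Then remove 3.437 M of J.
Step 3:
                  A         J         G
  Initial     8.473     5.435    0.1007
  Change    -0.1442    0.1442   0.09611
  Equil       8.329     5.579    0.1968
  solve Keq expr → x = 0.04806; check Q = 0.01164

[J]_eq = 5.579 M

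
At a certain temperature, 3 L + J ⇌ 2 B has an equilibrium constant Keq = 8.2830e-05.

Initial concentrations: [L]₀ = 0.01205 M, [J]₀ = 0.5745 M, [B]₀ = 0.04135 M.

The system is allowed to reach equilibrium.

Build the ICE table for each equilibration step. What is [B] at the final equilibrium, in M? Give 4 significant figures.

Q₀ = 1701 vs Keq = 8.2830e-05 ⇒ Q>K, reverse
Step 1:
                  L         J         B
  init      0.01205    0.5745   0.04135
  Δ         0.06181    0.0206  -0.04121
  eq        0.07386    0.5951 1.4094e-04
  solve Keq expr → x = -0.0206; check Q = 8.2830e-05

[B]_eq = 1.4094e-04 M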